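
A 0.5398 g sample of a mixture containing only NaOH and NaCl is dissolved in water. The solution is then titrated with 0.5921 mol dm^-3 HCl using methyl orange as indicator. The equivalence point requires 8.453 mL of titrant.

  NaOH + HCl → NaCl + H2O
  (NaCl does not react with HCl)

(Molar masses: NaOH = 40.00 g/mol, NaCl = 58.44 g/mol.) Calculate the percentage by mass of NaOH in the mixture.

n(HCl) = 0.008453 × 0.5921 = 5.005 × 10^-3 mol
Let x = n(NaOH), y = n(NaCl).
Titrant: 1x = 5.005 × 10^-3;  mass: 40.00x + 58.44y = 0.5398
Solving, x = 5.005 × 10^-3 mol, y = 5.811 × 10^-3 mol
mass of NaOH = 5.005 × 10^-3 × 40.00 = 0.2002 g
% NaOH = 0.2002 / 0.5398 × 100 = 37.09 %

37.09 %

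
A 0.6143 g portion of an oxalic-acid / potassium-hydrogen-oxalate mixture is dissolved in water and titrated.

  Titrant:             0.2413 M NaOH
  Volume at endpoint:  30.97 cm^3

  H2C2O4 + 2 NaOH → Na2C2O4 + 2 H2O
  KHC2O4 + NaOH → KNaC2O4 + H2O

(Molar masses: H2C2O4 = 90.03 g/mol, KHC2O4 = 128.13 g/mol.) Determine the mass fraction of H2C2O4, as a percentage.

n(NaOH) = 0.03097 × 0.2413 = 7.473 × 10^-3 mol
Let x = n(H2C2O4), y = n(KHC2O4).
Titrant: 2x + 1y = 7.473 × 10^-3;  mass: 90.03x + 128.13y = 0.6143
Solving, x = 2.065 × 10^-3 mol, y = 3.344 × 10^-3 mol
mass of H2C2O4 = 2.065 × 10^-3 × 90.03 = 0.1859 g
% H2C2O4 = 0.1859 / 0.6143 × 100 = 30.26 %

30.26 %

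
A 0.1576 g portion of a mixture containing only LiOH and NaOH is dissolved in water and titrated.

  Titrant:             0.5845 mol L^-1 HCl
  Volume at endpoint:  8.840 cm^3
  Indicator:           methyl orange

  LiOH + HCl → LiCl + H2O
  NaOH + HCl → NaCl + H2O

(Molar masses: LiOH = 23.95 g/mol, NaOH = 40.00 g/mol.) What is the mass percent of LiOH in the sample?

46.47 %

n(HCl) = 0.008840 × 0.5845 = 5.167 × 10^-3 mol
Let x = n(LiOH), y = n(NaOH).
Titrant: 1x + 1y = 5.167 × 10^-3;  mass: 23.95x + 40.00y = 0.1576
Solving, x = 3.058 × 10^-3 mol, y = 2.109 × 10^-3 mol
mass of LiOH = 3.058 × 10^-3 × 23.95 = 0.07324 g
% LiOH = 0.07324 / 0.1576 × 100 = 46.47 %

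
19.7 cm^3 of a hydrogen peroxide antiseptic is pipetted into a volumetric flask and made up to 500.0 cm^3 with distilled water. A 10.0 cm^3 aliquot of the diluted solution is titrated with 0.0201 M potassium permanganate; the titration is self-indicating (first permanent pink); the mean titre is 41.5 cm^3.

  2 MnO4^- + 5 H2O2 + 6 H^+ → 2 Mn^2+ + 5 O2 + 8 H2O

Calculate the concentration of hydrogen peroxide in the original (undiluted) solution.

n(KMnO4) = 0.0415 × 0.0201 = 8.34 × 10^-4 mol
From the 5:2 ratio, n(H2O2) in the aliquot = 5/2 × 8.34 × 10^-4 = 2.09 × 10^-3 mol
[H2O2]_dilute = 2.09 × 10^-3 / 0.0100 = 0.209 mol/L
Dilution factor = 500.0 / 19.7 = 25.38
[H2O2]_stock = 0.209 × 25.38 = 5.29 mol/L

5.29 M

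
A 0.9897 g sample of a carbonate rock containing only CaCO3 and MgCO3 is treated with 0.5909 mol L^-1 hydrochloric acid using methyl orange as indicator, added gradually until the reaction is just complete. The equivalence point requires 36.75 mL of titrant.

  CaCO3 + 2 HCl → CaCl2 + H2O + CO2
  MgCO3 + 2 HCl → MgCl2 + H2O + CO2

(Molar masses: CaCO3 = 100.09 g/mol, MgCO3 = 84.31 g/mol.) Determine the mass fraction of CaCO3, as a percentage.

47.60 %

n(HCl) = 0.03675 × 0.5909 = 0.02172 mol
Let x = n(CaCO3), y = n(MgCO3).
Titrant: 2x + 2y = 0.02172;  mass: 100.09x + 84.31y = 0.9897
Solving, x = 4.707 × 10^-3 mol, y = 6.151 × 10^-3 mol
mass of CaCO3 = 4.707 × 10^-3 × 100.09 = 0.4711 g
% CaCO3 = 0.4711 / 0.9897 × 100 = 47.60 %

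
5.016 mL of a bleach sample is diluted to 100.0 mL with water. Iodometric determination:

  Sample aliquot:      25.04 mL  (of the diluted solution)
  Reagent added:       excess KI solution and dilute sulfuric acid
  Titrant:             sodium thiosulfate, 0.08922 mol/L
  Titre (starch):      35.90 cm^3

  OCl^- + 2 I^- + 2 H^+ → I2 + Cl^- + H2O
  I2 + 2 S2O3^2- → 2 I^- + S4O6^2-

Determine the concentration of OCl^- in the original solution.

n(S2O3^2-) = 0.03590 × 0.08922 = 3.203 × 10^-3 mol
n(I2) = n(S2O3^2-)/2 = 1.601 × 10^-3 mol
n(OCl^-) in the aliquot = 1.601 × 10^-3 mol (1:1 ratio)
[OCl^-]_dilute = 1.601 × 10^-3 / 0.02504 = 0.06396 mol/L
[OCl^-]_original = 0.06396 × 100.0/5.016 = 1.275 mol/L

1.275 mol/L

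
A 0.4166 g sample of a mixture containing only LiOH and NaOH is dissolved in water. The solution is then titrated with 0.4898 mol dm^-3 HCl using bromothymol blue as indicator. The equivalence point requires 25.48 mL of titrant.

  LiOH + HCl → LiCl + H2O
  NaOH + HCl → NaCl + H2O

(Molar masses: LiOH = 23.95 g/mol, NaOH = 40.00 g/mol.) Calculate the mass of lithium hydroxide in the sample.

0.1233 g

n(HCl) = 0.02548 × 0.4898 = 0.01248 mol
Let x = n(LiOH), y = n(NaOH).
Titrant: 1x + 1y = 0.01248;  mass: 23.95x + 40.00y = 0.4166
Solving, x = 5.147 × 10^-3 mol, y = 7.333 × 10^-3 mol
mass of LiOH = 5.147 × 10^-3 × 23.95 = 0.1233 g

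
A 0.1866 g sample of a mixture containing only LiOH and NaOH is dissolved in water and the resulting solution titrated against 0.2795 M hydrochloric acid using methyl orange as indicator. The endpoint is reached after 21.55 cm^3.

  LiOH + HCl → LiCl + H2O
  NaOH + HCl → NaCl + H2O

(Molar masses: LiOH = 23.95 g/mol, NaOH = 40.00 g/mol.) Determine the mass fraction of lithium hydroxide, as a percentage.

n(HCl) = 0.02155 × 0.2795 = 6.023 × 10^-3 mol
Let x = n(LiOH), y = n(NaOH).
Titrant: 1x + 1y = 6.023 × 10^-3;  mass: 23.95x + 40.00y = 0.1866
Solving, x = 3.385 × 10^-3 mol, y = 2.638 × 10^-3 mol
mass of LiOH = 3.385 × 10^-3 × 23.95 = 0.08107 g
% LiOH = 0.08107 / 0.1866 × 100 = 43.45 %

43.45 %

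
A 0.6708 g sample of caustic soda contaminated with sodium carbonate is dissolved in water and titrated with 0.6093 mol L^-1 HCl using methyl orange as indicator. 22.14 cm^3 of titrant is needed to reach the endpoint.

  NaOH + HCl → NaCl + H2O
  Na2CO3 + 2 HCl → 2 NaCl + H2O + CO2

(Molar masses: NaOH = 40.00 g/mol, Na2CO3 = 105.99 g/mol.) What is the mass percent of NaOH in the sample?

20.24 %

n(HCl) = 0.02214 × 0.6093 = 0.01349 mol
Let x = n(NaOH), y = n(Na2CO3).
Titrant: 1x + 2y = 0.01349;  mass: 40.00x + 105.99y = 0.6708
Solving, x = 3.393 × 10^-3 mol, y = 5.048 × 10^-3 mol
mass of NaOH = 3.393 × 10^-3 × 40.00 = 0.1357 g
% NaOH = 0.1357 / 0.6708 × 100 = 20.24 %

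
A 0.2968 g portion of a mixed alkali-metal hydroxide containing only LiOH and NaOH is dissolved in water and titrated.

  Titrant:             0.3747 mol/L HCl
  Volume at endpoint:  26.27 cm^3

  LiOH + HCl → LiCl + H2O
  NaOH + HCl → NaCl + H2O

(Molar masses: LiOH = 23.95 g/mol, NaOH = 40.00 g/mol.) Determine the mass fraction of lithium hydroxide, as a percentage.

n(HCl) = 0.02627 × 0.3747 = 9.843 × 10^-3 mol
Let x = n(LiOH), y = n(NaOH).
Titrant: 1x + 1y = 9.843 × 10^-3;  mass: 23.95x + 40.00y = 0.2968
Solving, x = 6.040 × 10^-3 mol, y = 3.804 × 10^-3 mol
mass of LiOH = 6.040 × 10^-3 × 23.95 = 0.1446 g
% LiOH = 0.1446 / 0.2968 × 100 = 48.74 %

48.74 %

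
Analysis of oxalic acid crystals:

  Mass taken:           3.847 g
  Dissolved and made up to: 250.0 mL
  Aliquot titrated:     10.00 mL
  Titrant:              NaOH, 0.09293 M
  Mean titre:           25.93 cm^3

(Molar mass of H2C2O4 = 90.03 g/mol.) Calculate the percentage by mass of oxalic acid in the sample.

70.49 %

H2C2O4 + 2 NaOH → Na2C2O4 + 2 H2O
n(NaOH) per titration = 0.02593 × 0.09293 = 2.410 × 10^-3 mol
From the 1:2 ratio, n(H2C2O4) in each aliquot = 1/2 × 2.410 × 10^-3 = 1.205 × 10^-3 mol
n(H2C2O4) in the whole flask = 1.205 × 10^-3 × 250.0/10.00 = 0.03012 mol
mass of H2C2O4 = 0.03012 × 90.03 = 2.712 g
% H2C2O4 = 2.712 / 3.847 × 100 = 70.49 %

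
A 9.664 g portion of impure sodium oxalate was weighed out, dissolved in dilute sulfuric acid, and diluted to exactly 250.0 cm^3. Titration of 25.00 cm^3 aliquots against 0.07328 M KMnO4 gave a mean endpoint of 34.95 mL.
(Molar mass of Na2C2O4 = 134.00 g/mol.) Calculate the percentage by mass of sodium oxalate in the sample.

88.78 %

2 MnO4^- + 5 C2O4^2- + 16 H^+ → 2 Mn^2+ + 10 CO2 + 8 H2O
n(KMnO4) per titration = 0.03495 × 0.07328 = 2.561 × 10^-3 mol
From the 5:2 ratio, n(Na2C2O4) in each aliquot = 5/2 × 2.561 × 10^-3 = 6.403 × 10^-3 mol
n(Na2C2O4) in the whole flask = 6.403 × 10^-3 × 250.0/25.00 = 0.06403 mol
mass of Na2C2O4 = 0.06403 × 134.00 = 8.580 g
% Na2C2O4 = 8.580 / 9.664 × 100 = 88.78 %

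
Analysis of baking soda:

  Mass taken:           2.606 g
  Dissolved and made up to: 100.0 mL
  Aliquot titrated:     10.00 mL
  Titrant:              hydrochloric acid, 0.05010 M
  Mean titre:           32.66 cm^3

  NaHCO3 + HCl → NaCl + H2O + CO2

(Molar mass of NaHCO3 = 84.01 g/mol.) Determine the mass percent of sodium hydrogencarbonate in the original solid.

n(HCl) per titration = 0.03266 × 0.05010 = 1.636 × 10^-3 mol
n(NaHCO3) in each aliquot = 1.636 × 10^-3 mol (1:1 ratio)
n(NaHCO3) in the whole flask = 1.636 × 10^-3 × 100.0/10.00 = 0.01636 mol
mass of NaHCO3 = 0.01636 × 84.01 = 1.375 g
% NaHCO3 = 1.375 / 2.606 × 100 = 52.75 %

52.75 %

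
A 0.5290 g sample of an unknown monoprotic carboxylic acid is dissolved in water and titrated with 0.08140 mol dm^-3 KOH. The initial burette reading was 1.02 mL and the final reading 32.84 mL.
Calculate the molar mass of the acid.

204.2 g/mol

n(KOH) = 0.03182 L × 0.08140 mol/L = 2.590 × 10^-3 mol
n(HA) = 2.590 × 10^-3 mol (1:1 ratio)
M = m / n = 0.5290 g / 2.590 × 10^-3 mol = 204.2 g/mol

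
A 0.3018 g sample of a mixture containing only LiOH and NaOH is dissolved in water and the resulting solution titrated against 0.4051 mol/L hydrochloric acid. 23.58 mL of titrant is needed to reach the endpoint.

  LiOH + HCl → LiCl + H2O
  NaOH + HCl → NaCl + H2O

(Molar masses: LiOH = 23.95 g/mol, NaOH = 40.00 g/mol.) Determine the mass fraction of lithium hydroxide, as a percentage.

39.70 %

n(HCl) = 0.02358 × 0.4051 = 9.552 × 10^-3 mol
Let x = n(LiOH), y = n(NaOH).
Titrant: 1x + 1y = 9.552 × 10^-3;  mass: 23.95x + 40.00y = 0.3018
Solving, x = 5.003 × 10^-3 mol, y = 4.550 × 10^-3 mol
mass of LiOH = 5.003 × 10^-3 × 23.95 = 0.1198 g
% LiOH = 0.1198 / 0.3018 × 100 = 39.70 %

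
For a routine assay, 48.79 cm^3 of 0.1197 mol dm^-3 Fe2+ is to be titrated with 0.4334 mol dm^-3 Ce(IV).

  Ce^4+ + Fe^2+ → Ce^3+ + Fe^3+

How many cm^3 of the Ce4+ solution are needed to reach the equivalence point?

n(Fe2+) = 0.04879 L × 0.1197 mol/L = 5.840 × 10^-3 mol
n(Ce4+) = 5.840 × 10^-3 mol (1:1 stoichiometry)
V(Ce4+) = 5.840 × 10^-3 mol / 0.4334 mol/L = 0.01348 L = 13.48 mL

13.48 mL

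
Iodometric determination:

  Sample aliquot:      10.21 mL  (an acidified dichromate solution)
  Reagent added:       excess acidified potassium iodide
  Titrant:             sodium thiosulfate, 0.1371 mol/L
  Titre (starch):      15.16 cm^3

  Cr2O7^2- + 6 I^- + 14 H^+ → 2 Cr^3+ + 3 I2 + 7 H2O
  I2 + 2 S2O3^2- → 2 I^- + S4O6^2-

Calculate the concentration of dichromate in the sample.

0.03393 mol/L

n(S2O3^2-) = 0.01516 × 0.1371 = 2.078 × 10^-3 mol
n(I2) = n(S2O3^2-)/2 = 1.039 × 10^-3 mol
From the 1:3 ratio, n(Cr2O7^2-) in the aliquot = 1/3 × 1.039 × 10^-3 = 3.464 × 10^-4 mol
[Cr2O7^2-] = 3.464 × 10^-4 / 0.01021 = 0.03393 mol/L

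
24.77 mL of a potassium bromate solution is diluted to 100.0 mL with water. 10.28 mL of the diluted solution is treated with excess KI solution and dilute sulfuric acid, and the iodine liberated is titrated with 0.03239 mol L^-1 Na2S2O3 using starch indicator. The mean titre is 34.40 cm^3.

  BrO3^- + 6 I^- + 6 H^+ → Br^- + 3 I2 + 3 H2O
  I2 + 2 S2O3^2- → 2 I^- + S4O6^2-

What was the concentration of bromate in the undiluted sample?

n(S2O3^2-) = 0.03440 × 0.03239 = 1.114 × 10^-3 mol
n(I2) = n(S2O3^2-)/2 = 5.571 × 10^-4 mol
From the 1:3 ratio, n(BrO3^-) in the aliquot = 1/3 × 5.571 × 10^-4 = 1.857 × 10^-4 mol
[BrO3^-]_dilute = 1.857 × 10^-4 / 0.01028 = 0.01806 mol/L
[BrO3^-]_original = 0.01806 × 100.0/24.77 = 0.07293 mol/L

0.07293 mol/L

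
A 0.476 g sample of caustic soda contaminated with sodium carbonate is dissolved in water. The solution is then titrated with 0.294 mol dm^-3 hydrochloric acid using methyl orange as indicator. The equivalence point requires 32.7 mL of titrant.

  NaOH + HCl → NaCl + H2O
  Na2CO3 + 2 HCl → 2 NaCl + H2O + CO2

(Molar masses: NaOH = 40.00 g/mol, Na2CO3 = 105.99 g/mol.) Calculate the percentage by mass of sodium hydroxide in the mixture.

n(HCl) = 0.0327 × 0.294 = 9.61 × 10^-3 mol
Let x = n(NaOH), y = n(Na2CO3).
Titrant: 1x + 2y = 9.61 × 10^-3;  mass: 40.00x + 105.99y = 0.476
Solving, x = 2.58 × 10^-3 mol, y = 3.52 × 10^-3 mol
mass of NaOH = 2.58 × 10^-3 × 40.00 = 0.103 g
% NaOH = 0.103 / 0.476 × 100 = 21.7 %

21.7 %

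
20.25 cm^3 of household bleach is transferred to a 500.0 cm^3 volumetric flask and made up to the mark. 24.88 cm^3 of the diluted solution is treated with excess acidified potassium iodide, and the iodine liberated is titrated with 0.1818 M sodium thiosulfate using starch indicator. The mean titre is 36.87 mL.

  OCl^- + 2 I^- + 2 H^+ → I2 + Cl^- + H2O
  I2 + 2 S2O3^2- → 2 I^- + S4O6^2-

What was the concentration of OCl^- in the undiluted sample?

3.326 M

n(S2O3^2-) = 0.03687 × 0.1818 = 6.703 × 10^-3 mol
n(I2) = n(S2O3^2-)/2 = 3.351 × 10^-3 mol
n(OCl^-) in the aliquot = 3.351 × 10^-3 mol (1:1 ratio)
[OCl^-]_dilute = 3.351 × 10^-3 / 0.02488 = 0.1347 mol/L
[OCl^-]_original = 0.1347 × 500.0/20.25 = 3.326 mol/L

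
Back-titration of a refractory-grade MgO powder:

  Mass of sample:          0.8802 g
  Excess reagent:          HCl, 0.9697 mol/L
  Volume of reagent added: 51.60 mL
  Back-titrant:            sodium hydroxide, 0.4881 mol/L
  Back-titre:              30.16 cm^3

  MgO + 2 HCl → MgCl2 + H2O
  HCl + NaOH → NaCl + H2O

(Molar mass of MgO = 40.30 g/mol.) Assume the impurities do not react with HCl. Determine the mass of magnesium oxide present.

n(HCl) added = 0.05160 × 0.9697 = 0.05004 mol
n(NaOH) used in back-titration = 0.03016 × 0.4881 = 0.01472 mol
n(HCl) left over = 0.01472 mol (1:1 ratio)
n(HCl) consumed by analyte = 0.05004 − 0.01472 = 0.03532 mol
From the 1:2 ratio, n(MgO) = 1/2 × 0.03532 = 0.01766 mol
mass of MgO = 0.01766 × 40.30 = 0.7116 g

0.7116 g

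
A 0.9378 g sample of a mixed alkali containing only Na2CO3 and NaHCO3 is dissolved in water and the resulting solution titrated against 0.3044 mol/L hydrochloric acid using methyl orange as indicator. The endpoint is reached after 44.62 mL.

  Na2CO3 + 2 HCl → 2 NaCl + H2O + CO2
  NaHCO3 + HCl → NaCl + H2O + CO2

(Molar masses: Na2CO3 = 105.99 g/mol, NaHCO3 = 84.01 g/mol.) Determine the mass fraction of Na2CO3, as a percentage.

37.03 %

n(HCl) = 0.04462 × 0.3044 = 0.01358 mol
Let x = n(Na2CO3), y = n(NaHCO3).
Titrant: 2x + 1y = 0.01358;  mass: 105.99x + 84.01y = 0.9378
Solving, x = 3.277 × 10^-3 mol, y = 7.029 × 10^-3 mol
mass of Na2CO3 = 3.277 × 10^-3 × 105.99 = 0.3473 g
% Na2CO3 = 0.3473 / 0.9378 × 100 = 37.03 %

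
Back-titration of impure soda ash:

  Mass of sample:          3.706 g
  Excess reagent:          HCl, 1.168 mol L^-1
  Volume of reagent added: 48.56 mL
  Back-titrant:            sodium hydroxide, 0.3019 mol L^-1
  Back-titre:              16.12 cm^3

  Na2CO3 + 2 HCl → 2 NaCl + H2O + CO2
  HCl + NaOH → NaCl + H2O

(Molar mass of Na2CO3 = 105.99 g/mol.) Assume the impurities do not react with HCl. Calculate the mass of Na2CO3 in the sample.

n(HCl) added = 0.04856 × 1.168 = 0.05672 mol
n(NaOH) used in back-titration = 0.01612 × 0.3019 = 4.867 × 10^-3 mol
n(HCl) left over = 4.867 × 10^-3 mol (1:1 ratio)
n(HCl) consumed by analyte = 0.05672 − 4.867 × 10^-3 = 0.05185 mol
From the 1:2 ratio, n(Na2CO3) = 1/2 × 0.05185 = 0.02593 mol
mass of Na2CO3 = 0.02593 × 105.99 = 2.748 g

2.748 g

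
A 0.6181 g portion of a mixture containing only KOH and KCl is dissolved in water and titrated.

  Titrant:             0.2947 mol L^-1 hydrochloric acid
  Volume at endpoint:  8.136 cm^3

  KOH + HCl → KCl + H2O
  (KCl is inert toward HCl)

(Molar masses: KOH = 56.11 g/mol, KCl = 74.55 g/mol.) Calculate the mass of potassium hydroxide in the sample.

n(HCl) = 0.008136 × 0.2947 = 2.398 × 10^-3 mol
Let x = n(KOH), y = n(KCl).
Titrant: 1x = 2.398 × 10^-3;  mass: 56.11x + 74.55y = 0.6181
Solving, x = 2.398 × 10^-3 mol, y = 6.486 × 10^-3 mol
mass of KOH = 2.398 × 10^-3 × 56.11 = 0.1345 g

0.1345 g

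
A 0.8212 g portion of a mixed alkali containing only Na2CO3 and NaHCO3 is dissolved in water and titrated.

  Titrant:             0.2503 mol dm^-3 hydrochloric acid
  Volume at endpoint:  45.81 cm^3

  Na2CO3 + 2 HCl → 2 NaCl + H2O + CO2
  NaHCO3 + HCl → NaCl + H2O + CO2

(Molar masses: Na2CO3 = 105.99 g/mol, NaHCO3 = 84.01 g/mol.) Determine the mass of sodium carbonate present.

n(HCl) = 0.04581 × 0.2503 = 0.01147 mol
Let x = n(Na2CO3), y = n(NaHCO3).
Titrant: 2x + 1y = 0.01147;  mass: 105.99x + 84.01y = 0.8212
Solving, x = 2.290 × 10^-3 mol, y = 6.885 × 10^-3 mol
mass of Na2CO3 = 2.290 × 10^-3 × 105.99 = 0.2428 g

0.2428 g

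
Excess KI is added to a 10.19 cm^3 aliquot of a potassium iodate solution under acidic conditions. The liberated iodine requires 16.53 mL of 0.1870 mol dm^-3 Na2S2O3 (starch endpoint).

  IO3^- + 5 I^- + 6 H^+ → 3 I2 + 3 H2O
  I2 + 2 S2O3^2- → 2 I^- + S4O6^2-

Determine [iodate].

0.05056 mol/L

n(S2O3^2-) = 0.01653 × 0.1870 = 3.091 × 10^-3 mol
n(I2) = n(S2O3^2-)/2 = 1.546 × 10^-3 mol
From the 1:3 ratio, n(IO3^-) in the aliquot = 1/3 × 1.546 × 10^-3 = 5.152 × 10^-4 mol
[IO3^-] = 5.152 × 10^-4 / 0.01019 = 0.05056 mol/L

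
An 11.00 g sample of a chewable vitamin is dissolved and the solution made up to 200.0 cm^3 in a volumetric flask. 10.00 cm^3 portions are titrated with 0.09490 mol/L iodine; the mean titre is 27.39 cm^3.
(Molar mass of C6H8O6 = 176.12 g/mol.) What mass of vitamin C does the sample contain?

9.156 g

C6H8O6 + I2 → C6H6O6 + 2 HI
n(I2) per titration = 0.02739 × 0.09490 = 2.599 × 10^-3 mol
n(C6H8O6) in each aliquot = 2.599 × 10^-3 mol (1:1 ratio)
n(C6H8O6) in the whole flask = 2.599 × 10^-3 × 200.0/10.00 = 0.05199 mol
mass of C6H8O6 = 0.05199 × 176.12 = 9.156 g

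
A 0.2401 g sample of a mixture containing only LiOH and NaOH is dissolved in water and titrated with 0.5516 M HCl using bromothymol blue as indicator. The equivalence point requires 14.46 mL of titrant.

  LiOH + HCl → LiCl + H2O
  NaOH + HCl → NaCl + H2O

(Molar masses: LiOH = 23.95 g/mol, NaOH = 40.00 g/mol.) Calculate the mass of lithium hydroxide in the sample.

0.1178 g

n(HCl) = 0.01446 × 0.5516 = 7.976 × 10^-3 mol
Let x = n(LiOH), y = n(NaOH).
Titrant: 1x + 1y = 7.976 × 10^-3;  mass: 23.95x + 40.00y = 0.2401
Solving, x = 4.919 × 10^-3 mol, y = 3.057 × 10^-3 mol
mass of LiOH = 4.919 × 10^-3 × 23.95 = 0.1178 g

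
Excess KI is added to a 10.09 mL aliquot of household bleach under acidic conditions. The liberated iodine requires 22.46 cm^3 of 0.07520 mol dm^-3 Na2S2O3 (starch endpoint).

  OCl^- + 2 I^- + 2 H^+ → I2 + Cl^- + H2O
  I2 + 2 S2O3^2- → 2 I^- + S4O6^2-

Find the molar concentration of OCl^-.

n(S2O3^2-) = 0.02246 × 0.07520 = 1.689 × 10^-3 mol
n(I2) = n(S2O3^2-)/2 = 8.445 × 10^-4 mol
n(OCl^-) in the aliquot = 8.445 × 10^-4 mol (1:1 ratio)
[OCl^-] = 8.445 × 10^-4 / 0.01009 = 0.08370 mol/L

0.08370 mol/L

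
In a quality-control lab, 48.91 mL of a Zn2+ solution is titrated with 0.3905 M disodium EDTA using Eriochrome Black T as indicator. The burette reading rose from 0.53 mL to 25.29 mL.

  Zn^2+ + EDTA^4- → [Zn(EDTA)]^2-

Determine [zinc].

0.1977 M

n(EDTA) = 0.02476 L × 0.3905 mol/L = 9.669 × 10^-3 mol
n(Zn2+) = 9.669 × 10^-3 mol (1:1 mole ratio)
[Zn2+] = 9.669 × 10^-3 mol / 0.04891 L = 0.1977 mol/L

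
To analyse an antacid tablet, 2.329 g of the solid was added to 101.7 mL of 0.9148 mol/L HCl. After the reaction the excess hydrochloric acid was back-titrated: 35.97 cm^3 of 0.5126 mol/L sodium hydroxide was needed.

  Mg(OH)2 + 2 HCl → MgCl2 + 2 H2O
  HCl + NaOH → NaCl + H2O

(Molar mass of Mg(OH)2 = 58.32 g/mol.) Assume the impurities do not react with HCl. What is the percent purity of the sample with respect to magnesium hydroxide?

n(HCl) added = 0.1017 × 0.9148 = 0.09304 mol
n(NaOH) used in back-titration = 0.03597 × 0.5126 = 0.01844 mol
n(HCl) left over = 0.01844 mol (1:1 ratio)
n(HCl) consumed by analyte = 0.09304 − 0.01844 = 0.07460 mol
From the 1:2 ratio, n(Mg(OH)2) = 1/2 × 0.07460 = 0.03730 mol
mass of Mg(OH)2 = 0.03730 × 58.32 = 2.175 g
% Mg(OH)2 = 2.175 / 2.329 × 100 = 93.40 %

93.40 %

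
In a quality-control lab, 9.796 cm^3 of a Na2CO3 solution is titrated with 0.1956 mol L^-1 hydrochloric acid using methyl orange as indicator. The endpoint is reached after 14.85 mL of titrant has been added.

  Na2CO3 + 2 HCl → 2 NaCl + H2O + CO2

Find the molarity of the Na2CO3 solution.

n(HCl) = 0.01485 L × 0.1956 mol/L = 2.905 × 10^-3 mol
From the 1:2 mole ratio, n(Na2CO3) = 1/2 × 2.905 × 10^-3 = 1.452 × 10^-3 mol
[Na2CO3] = 1.452 × 10^-3 mol / 0.009796 L = 0.1483 mol/L

0.1483 mol/L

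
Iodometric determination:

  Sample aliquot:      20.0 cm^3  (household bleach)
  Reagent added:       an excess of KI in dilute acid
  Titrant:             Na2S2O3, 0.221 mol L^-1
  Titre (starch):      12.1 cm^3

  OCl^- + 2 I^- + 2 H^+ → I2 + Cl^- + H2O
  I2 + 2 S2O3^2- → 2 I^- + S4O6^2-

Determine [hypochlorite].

n(S2O3^2-) = 0.0121 × 0.221 = 2.67 × 10^-3 mol
n(I2) = n(S2O3^2-)/2 = 1.34 × 10^-3 mol
n(OCl^-) in the aliquot = 1.34 × 10^-3 mol (1:1 ratio)
[OCl^-] = 1.34 × 10^-3 / 0.0200 = 0.0669 mol/L

0.0669 mol/L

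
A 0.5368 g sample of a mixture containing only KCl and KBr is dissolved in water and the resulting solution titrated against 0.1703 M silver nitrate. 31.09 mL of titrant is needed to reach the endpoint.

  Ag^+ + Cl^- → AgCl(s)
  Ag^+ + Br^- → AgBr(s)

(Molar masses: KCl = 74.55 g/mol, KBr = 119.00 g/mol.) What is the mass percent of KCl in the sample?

n(AgNO3) = 0.03109 × 0.1703 = 5.295 × 10^-3 mol
Let x = n(KCl), y = n(KBr).
Titrant: 1x + 1y = 5.295 × 10^-3;  mass: 74.55x + 119.00y = 0.5368
Solving, x = 2.098 × 10^-3 mol, y = 3.197 × 10^-3 mol
mass of KCl = 2.098 × 10^-3 × 74.55 = 0.1564 g
% KCl = 0.1564 / 0.5368 × 100 = 29.14 %

29.14 %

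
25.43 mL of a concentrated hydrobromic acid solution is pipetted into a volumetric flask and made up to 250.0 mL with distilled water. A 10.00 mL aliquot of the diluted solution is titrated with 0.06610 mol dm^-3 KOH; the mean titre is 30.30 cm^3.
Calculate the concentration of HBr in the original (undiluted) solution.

1.969 mol/L

HBr + KOH → KBr + H2O
n(KOH) = 0.03030 × 0.06610 = 2.003 × 10^-3 mol
n(HBr) in the aliquot = 2.003 × 10^-3 mol (1:1 ratio)
[HBr]_dilute = 2.003 × 10^-3 / 0.01000 = 0.2003 mol/L
Dilution factor = 250.0 / 25.43 = 9.831
[HBr]_stock = 0.2003 × 9.831 = 1.969 mol/L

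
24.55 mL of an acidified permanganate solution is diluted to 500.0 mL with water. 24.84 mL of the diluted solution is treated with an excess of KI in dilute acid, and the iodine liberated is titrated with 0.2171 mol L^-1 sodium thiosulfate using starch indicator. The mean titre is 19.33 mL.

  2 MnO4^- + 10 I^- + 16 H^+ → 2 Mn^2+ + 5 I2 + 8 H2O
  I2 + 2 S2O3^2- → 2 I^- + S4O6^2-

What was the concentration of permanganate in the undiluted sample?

n(S2O3^2-) = 0.01933 × 0.2171 = 4.197 × 10^-3 mol
n(I2) = n(S2O3^2-)/2 = 2.098 × 10^-3 mol
From the 2:5 ratio, n(MnO4^-) in the aliquot = 2/5 × 2.098 × 10^-3 = 8.393 × 10^-4 mol
[MnO4^-]_dilute = 8.393 × 10^-4 / 0.02484 = 0.03379 mol/L
[MnO4^-]_original = 0.03379 × 500.0/24.55 = 0.6882 mol/L

0.6882 mol/L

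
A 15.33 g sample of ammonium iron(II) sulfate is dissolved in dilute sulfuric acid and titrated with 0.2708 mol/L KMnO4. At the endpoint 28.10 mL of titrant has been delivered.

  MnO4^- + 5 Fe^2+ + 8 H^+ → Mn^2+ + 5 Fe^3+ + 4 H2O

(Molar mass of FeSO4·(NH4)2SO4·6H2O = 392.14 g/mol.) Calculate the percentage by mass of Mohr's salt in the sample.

97.32 %

n(KMnO4) = 0.02810 L × 0.2708 mol/L = 7.609 × 10^-3 mol
From the 5:1 ratio, n(FeSO4·(NH4)2SO4·6H2O) = 5/1 × 7.609 × 10^-3 = 0.03805 mol
mass of FeSO4·(NH4)2SO4·6H2O = 0.03805 × 392.14 g/mol = 14.92 g
% FeSO4·(NH4)2SO4·6H2O = 14.92 / 15.33 × 100 = 97.32 %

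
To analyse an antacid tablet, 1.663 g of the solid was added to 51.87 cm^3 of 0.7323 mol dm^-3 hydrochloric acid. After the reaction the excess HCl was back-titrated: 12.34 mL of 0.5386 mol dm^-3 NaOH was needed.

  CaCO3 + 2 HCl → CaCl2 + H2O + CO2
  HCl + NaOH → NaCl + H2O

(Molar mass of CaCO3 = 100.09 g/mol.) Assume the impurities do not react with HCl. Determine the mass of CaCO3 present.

n(HCl) added = 0.05187 × 0.7323 = 0.03798 mol
n(NaOH) used in back-titration = 0.01234 × 0.5386 = 6.646 × 10^-3 mol
n(HCl) left over = 6.646 × 10^-3 mol (1:1 ratio)
n(HCl) consumed by analyte = 0.03798 − 6.646 × 10^-3 = 0.03134 mol
From the 1:2 ratio, n(CaCO3) = 1/2 × 0.03134 = 0.01567 mol
mass of CaCO3 = 0.01567 × 100.09 = 1.568 g

1.568 g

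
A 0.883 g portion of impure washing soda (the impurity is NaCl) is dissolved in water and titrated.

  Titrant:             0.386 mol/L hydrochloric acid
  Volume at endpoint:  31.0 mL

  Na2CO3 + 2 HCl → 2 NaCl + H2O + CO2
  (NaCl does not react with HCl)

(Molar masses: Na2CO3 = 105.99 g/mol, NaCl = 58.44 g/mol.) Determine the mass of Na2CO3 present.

n(HCl) = 0.0310 × 0.386 = 0.0120 mol
Let x = n(Na2CO3), y = n(NaCl).
Titrant: 2x = 0.0120;  mass: 105.99x + 58.44y = 0.883
Solving, x = 5.98 × 10^-3 mol, y = 4.26 × 10^-3 mol
mass of Na2CO3 = 5.98 × 10^-3 × 105.99 = 0.634 g

0.634 g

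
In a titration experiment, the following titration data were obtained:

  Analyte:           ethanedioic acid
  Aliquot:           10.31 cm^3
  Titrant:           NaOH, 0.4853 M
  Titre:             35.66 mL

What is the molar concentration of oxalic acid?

H2C2O4 + 2 NaOH → Na2C2O4 + 2 H2O
n(NaOH) = 0.03566 L × 0.4853 mol/L = 0.01731 mol
From the 1:2 mole ratio, n(H2C2O4) = 1/2 × 0.01731 = 8.653 × 10^-3 mol
[H2C2O4] = 8.653 × 10^-3 mol / 0.01031 L = 0.8393 mol/L

0.8393 M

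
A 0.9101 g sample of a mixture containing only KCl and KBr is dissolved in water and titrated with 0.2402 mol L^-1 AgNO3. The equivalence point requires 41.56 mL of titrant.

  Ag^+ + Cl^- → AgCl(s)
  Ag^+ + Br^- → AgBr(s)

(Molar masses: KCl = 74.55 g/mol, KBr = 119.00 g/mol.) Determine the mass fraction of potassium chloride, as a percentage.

51.20 %

n(AgNO3) = 0.04156 × 0.2402 = 9.983 × 10^-3 mol
Let x = n(KCl), y = n(KBr).
Titrant: 1x + 1y = 9.983 × 10^-3;  mass: 74.55x + 119.00y = 0.9101
Solving, x = 6.251 × 10^-3 mol, y = 3.732 × 10^-3 mol
mass of KCl = 6.251 × 10^-3 × 74.55 = 0.4660 g
% KCl = 0.4660 / 0.9101 × 100 = 51.20 %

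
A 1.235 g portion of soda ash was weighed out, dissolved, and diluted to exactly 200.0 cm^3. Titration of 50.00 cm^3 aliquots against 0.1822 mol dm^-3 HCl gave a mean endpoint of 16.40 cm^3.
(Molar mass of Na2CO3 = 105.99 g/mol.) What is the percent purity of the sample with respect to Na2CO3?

Na2CO3 + 2 HCl → 2 NaCl + H2O + CO2
n(HCl) per titration = 0.01640 × 0.1822 = 2.988 × 10^-3 mol
From the 1:2 ratio, n(Na2CO3) in each aliquot = 1/2 × 2.988 × 10^-3 = 1.494 × 10^-3 mol
n(Na2CO3) in the whole flask = 1.494 × 10^-3 × 200.0/50.00 = 5.976 × 10^-3 mol
mass of Na2CO3 = 5.976 × 10^-3 × 105.99 = 0.6334 g
% Na2CO3 = 0.6334 / 1.235 × 100 = 51.29 %

51.29 %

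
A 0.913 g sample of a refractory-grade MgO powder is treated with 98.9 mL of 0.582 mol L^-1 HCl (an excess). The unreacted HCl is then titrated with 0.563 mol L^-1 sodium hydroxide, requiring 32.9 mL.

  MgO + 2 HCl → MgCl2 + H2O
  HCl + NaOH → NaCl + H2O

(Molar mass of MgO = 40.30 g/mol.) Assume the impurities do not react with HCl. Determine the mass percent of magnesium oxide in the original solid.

86.2 %

n(HCl) added = 0.0989 × 0.582 = 0.0576 mol
n(NaOH) used in back-titration = 0.0329 × 0.563 = 0.0185 mol
n(HCl) left over = 0.0185 mol (1:1 ratio)
n(HCl) consumed by analyte = 0.0576 − 0.0185 = 0.0390 mol
From the 1:2 ratio, n(MgO) = 1/2 × 0.0390 = 0.0195 mol
mass of MgO = 0.0195 × 40.30 = 0.787 g
% MgO = 0.787 / 0.913 × 100 = 86.2 %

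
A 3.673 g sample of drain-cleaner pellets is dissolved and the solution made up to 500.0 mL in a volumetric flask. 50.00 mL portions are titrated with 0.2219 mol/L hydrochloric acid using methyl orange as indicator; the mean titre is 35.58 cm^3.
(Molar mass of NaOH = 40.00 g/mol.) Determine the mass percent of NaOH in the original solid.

NaOH + HCl → NaCl + H2O
n(HCl) per titration = 0.03558 × 0.2219 = 7.895 × 10^-3 mol
n(NaOH) in each aliquot = 7.895 × 10^-3 mol (1:1 ratio)
n(NaOH) in the whole flask = 7.895 × 10^-3 × 500.0/50.00 = 0.07895 mol
mass of NaOH = 0.07895 × 40.00 = 3.158 g
% NaOH = 3.158 / 3.673 × 100 = 85.98 %

85.98 %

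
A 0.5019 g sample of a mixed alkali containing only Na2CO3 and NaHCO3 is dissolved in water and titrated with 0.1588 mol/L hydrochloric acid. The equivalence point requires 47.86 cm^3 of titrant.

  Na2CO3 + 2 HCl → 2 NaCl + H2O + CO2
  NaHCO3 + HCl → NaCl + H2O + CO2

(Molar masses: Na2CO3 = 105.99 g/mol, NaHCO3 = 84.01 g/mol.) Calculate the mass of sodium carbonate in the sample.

n(HCl) = 0.04786 × 0.1588 = 7.600 × 10^-3 mol
Let x = n(Na2CO3), y = n(NaHCO3).
Titrant: 2x + 1y = 7.600 × 10^-3;  mass: 105.99x + 84.01y = 0.5019
Solving, x = 2.202 × 10^-3 mol, y = 3.196 × 10^-3 mol
mass of Na2CO3 = 2.202 × 10^-3 × 105.99 = 0.2334 g

0.2334 g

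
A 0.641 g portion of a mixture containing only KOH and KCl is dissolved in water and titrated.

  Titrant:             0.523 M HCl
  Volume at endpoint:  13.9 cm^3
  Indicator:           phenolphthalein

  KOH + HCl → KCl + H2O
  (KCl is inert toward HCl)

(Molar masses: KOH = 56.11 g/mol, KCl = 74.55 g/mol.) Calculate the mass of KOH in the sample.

n(HCl) = 0.0139 × 0.523 = 7.27 × 10^-3 mol
Let x = n(KOH), y = n(KCl).
Titrant: 1x = 7.27 × 10^-3;  mass: 56.11x + 74.55y = 0.641
Solving, x = 7.27 × 10^-3 mol, y = 3.13 × 10^-3 mol
mass of KOH = 7.27 × 10^-3 × 56.11 = 0.408 g

0.408 g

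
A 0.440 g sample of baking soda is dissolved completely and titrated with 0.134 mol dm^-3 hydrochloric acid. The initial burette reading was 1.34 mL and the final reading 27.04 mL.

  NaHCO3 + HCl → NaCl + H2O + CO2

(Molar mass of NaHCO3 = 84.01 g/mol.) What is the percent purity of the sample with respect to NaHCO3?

65.8 %

n(HCl) = 0.0257 L × 0.134 mol/L = 3.44 × 10^-3 mol
n(NaHCO3) = 3.44 × 10^-3 mol (1:1 ratio)
mass of NaHCO3 = 3.44 × 10^-3 × 84.01 g/mol = 0.289 g
% NaHCO3 = 0.289 / 0.440 × 100 = 65.8 %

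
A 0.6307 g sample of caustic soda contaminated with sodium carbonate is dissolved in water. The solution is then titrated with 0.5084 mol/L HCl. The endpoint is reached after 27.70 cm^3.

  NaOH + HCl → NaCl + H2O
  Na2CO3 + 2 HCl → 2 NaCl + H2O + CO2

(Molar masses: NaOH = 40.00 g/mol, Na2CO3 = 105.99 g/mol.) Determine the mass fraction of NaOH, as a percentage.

n(HCl) = 0.02770 × 0.5084 = 0.01408 mol
Let x = n(NaOH), y = n(Na2CO3).
Titrant: 1x + 2y = 0.01408;  mass: 40.00x + 105.99y = 0.6307
Solving, x = 8.897 × 10^-3 mol, y = 2.593 × 10^-3 mol
mass of NaOH = 8.897 × 10^-3 × 40.00 = 0.3559 g
% NaOH = 0.3559 / 0.6307 × 100 = 56.42 %

56.42 %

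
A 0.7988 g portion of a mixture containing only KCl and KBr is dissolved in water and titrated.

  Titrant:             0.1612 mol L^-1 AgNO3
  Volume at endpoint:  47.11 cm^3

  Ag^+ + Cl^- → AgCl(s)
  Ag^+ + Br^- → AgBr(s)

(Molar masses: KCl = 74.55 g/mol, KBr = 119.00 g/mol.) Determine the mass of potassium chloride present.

0.1759 g

n(AgNO3) = 0.04711 × 0.1612 = 7.594 × 10^-3 mol
Let x = n(KCl), y = n(KBr).
Titrant: 1x + 1y = 7.594 × 10^-3;  mass: 74.55x + 119.00y = 0.7988
Solving, x = 2.360 × 10^-3 mol, y = 5.234 × 10^-3 mol
mass of KCl = 2.360 × 10^-3 × 74.55 = 0.1759 g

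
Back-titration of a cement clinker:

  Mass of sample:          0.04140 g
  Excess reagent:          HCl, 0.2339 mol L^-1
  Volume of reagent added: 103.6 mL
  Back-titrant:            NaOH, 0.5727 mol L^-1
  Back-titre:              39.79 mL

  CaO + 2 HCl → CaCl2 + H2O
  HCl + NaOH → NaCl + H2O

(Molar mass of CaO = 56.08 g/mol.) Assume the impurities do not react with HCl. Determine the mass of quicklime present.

0.04050 g

n(HCl) added = 0.1036 × 0.2339 = 0.02423 mol
n(NaOH) used in back-titration = 0.03979 × 0.5727 = 0.02279 mol
n(HCl) left over = 0.02279 mol (1:1 ratio)
n(HCl) consumed by analyte = 0.02423 − 0.02279 = 1.444 × 10^-3 mol
From the 1:2 ratio, n(CaO) = 1/2 × 1.444 × 10^-3 = 7.222 × 10^-4 mol
mass of CaO = 7.222 × 10^-4 × 56.08 = 0.04050 g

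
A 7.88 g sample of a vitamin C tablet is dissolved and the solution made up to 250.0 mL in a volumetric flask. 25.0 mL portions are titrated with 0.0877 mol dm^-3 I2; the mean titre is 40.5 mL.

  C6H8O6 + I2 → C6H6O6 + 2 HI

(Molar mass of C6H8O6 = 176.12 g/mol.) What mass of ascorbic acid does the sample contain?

n(I2) per titration = 0.0405 × 0.0877 = 3.55 × 10^-3 mol
n(C6H8O6) in each aliquot = 3.55 × 10^-3 mol (1:1 ratio)
n(C6H8O6) in the whole flask = 3.55 × 10^-3 × 250.0/25.0 = 0.0355 mol
mass of C6H8O6 = 0.0355 × 176.12 = 6.26 g

6.26 g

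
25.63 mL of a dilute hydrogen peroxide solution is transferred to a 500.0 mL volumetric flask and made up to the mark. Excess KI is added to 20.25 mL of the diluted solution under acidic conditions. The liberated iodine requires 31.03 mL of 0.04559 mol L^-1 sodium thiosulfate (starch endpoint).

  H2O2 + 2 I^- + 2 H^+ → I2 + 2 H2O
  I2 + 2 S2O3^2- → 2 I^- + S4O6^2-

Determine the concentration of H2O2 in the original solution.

0.6814 mol/L

n(S2O3^2-) = 0.03103 × 0.04559 = 1.415 × 10^-3 mol
n(I2) = n(S2O3^2-)/2 = 7.073 × 10^-4 mol
n(H2O2) in the aliquot = 7.073 × 10^-4 mol (1:1 ratio)
[H2O2]_dilute = 7.073 × 10^-4 / 0.02025 = 0.03493 mol/L
[H2O2]_original = 0.03493 × 500.0/25.63 = 0.6814 mol/L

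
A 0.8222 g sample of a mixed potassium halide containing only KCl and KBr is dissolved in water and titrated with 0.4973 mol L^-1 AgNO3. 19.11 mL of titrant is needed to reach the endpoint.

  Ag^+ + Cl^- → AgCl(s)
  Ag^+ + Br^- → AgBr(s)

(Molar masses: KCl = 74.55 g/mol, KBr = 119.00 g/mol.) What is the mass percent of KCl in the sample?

62.97 %

n(AgNO3) = 0.01911 × 0.4973 = 9.503 × 10^-3 mol
Let x = n(KCl), y = n(KBr).
Titrant: 1x + 1y = 9.503 × 10^-3;  mass: 74.55x + 119.00y = 0.8222
Solving, x = 6.945 × 10^-3 mol, y = 2.558 × 10^-3 mol
mass of KCl = 6.945 × 10^-3 × 74.55 = 0.5177 g
% KCl = 0.5177 / 0.8222 × 100 = 62.97 %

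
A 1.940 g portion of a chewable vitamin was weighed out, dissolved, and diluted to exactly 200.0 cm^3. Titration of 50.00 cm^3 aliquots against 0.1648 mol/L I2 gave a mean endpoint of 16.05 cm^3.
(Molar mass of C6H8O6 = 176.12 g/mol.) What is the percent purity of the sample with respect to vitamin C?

96.05 %

C6H8O6 + I2 → C6H6O6 + 2 HI
n(I2) per titration = 0.01605 × 0.1648 = 2.645 × 10^-3 mol
n(C6H8O6) in each aliquot = 2.645 × 10^-3 mol (1:1 ratio)
n(C6H8O6) in the whole flask = 2.645 × 10^-3 × 200.0/50.00 = 0.01058 mol
mass of C6H8O6 = 0.01058 × 176.12 = 1.863 g
% C6H8O6 = 1.863 / 1.940 × 100 = 96.05 %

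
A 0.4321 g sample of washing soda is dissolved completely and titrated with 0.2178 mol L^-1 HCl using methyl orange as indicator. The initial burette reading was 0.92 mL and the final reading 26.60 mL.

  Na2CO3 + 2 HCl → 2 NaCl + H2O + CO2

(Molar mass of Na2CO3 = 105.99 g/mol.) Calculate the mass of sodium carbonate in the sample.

0.2964 g

n(HCl) = 0.02568 L × 0.2178 mol/L = 5.593 × 10^-3 mol
From the 1:2 ratio, n(Na2CO3) = 1/2 × 5.593 × 10^-3 = 2.797 × 10^-3 mol
mass of Na2CO3 = 2.797 × 10^-3 × 105.99 g/mol = 0.2964 g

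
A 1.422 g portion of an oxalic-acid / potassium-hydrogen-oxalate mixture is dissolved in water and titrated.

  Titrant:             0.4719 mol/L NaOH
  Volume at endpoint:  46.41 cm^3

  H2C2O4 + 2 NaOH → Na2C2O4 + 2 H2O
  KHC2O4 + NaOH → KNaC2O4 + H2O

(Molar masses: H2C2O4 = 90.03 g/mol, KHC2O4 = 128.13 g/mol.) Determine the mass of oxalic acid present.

n(NaOH) = 0.04641 × 0.4719 = 0.02190 mol
Let x = n(H2C2O4), y = n(KHC2O4).
Titrant: 2x + 1y = 0.02190;  mass: 90.03x + 128.13y = 1.422
Solving, x = 8.327 × 10^-3 mol, y = 5.247 × 10^-3 mol
mass of H2C2O4 = 8.327 × 10^-3 × 90.03 = 0.7497 g

0.7497 g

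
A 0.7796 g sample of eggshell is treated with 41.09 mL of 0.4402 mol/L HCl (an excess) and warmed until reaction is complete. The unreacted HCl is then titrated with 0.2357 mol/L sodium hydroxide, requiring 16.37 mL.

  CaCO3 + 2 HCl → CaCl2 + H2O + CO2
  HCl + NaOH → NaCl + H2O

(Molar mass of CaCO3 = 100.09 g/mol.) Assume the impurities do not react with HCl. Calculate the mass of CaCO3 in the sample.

0.7121 g

n(HCl) added = 0.04109 × 0.4402 = 0.01809 mol
n(NaOH) used in back-titration = 0.01637 × 0.2357 = 3.858 × 10^-3 mol
n(HCl) left over = 3.858 × 10^-3 mol (1:1 ratio)
n(HCl) consumed by analyte = 0.01809 − 3.858 × 10^-3 = 0.01423 mol
From the 1:2 ratio, n(CaCO3) = 1/2 × 0.01423 = 7.115 × 10^-3 mol
mass of CaCO3 = 7.115 × 10^-3 × 100.09 = 0.7121 g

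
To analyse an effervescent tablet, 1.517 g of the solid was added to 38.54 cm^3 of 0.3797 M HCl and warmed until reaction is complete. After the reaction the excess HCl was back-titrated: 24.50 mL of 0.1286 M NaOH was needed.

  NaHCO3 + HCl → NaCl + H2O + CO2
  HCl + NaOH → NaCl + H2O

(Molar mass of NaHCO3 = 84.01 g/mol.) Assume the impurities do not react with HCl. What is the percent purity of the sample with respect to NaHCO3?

63.59 %

n(HCl) added = 0.03854 × 0.3797 = 0.01463 mol
n(NaOH) used in back-titration = 0.02450 × 0.1286 = 3.151 × 10^-3 mol
n(HCl) left over = 3.151 × 10^-3 mol (1:1 ratio)
n(HCl) consumed by analyte = 0.01463 − 3.151 × 10^-3 = 0.01148 mol
n(NaHCO3) = 0.01148 mol (1:1 ratio)
mass of NaHCO3 = 0.01148 × 84.01 = 0.9647 g
% NaHCO3 = 0.9647 / 1.517 × 100 = 63.59 %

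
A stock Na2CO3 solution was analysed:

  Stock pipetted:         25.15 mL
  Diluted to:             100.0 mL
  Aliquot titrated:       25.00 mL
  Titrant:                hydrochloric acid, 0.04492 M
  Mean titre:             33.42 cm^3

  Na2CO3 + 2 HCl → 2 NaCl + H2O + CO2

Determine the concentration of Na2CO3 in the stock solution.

0.1194 M

n(HCl) = 0.03342 × 0.04492 = 1.501 × 10^-3 mol
From the 1:2 ratio, n(Na2CO3) in the aliquot = 1/2 × 1.501 × 10^-3 = 7.506 × 10^-4 mol
[Na2CO3]_dilute = 7.506 × 10^-4 / 0.02500 = 0.03002 mol/L
Dilution factor = 100.0 / 25.15 = 3.976
[Na2CO3]_stock = 0.03002 × 3.976 = 0.1194 mol/L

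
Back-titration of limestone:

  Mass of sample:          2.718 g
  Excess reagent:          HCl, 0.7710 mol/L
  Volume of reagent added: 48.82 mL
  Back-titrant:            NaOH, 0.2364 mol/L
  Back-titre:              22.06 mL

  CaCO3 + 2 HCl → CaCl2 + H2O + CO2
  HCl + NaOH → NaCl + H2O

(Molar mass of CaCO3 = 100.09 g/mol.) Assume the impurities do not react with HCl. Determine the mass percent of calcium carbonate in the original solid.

n(HCl) added = 0.04882 × 0.7710 = 0.03764 mol
n(NaOH) used in back-titration = 0.02206 × 0.2364 = 5.215 × 10^-3 mol
n(HCl) left over = 5.215 × 10^-3 mol (1:1 ratio)
n(HCl) consumed by analyte = 0.03764 − 5.215 × 10^-3 = 0.03243 mol
From the 1:2 ratio, n(CaCO3) = 1/2 × 0.03243 = 0.01621 mol
mass of CaCO3 = 0.01621 × 100.09 = 1.623 g
% CaCO3 = 1.623 / 2.718 × 100 = 59.70 %

59.70 %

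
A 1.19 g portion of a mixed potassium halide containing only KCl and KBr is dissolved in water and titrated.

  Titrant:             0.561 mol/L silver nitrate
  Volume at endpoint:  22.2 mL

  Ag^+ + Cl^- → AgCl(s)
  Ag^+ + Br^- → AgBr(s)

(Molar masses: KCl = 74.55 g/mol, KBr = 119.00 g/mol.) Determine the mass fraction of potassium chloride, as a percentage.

41.2 %

n(AgNO3) = 0.0222 × 0.561 = 0.0125 mol
Let x = n(KCl), y = n(KBr).
Titrant: 1x + 1y = 0.0125;  mass: 74.55x + 119.00y = 1.19
Solving, x = 6.57 × 10^-3 mol, y = 5.88 × 10^-3 mol
mass of KCl = 6.57 × 10^-3 × 74.55 = 0.490 g
% KCl = 0.490 / 1.19 × 100 = 41.2 %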